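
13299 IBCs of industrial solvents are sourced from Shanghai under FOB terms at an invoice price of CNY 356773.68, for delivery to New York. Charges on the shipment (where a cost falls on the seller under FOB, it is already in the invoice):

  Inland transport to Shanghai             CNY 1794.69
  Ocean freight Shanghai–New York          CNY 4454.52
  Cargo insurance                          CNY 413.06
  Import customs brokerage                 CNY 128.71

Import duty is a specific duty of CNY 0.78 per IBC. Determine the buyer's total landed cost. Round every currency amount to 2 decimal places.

Total landed cost: CNY 372143.19

FOB: the seller bears costs until goods are on board at the origin port; the buyer bears freight, insurance and all costs thereafter.
Already in the invoice (seller's account under FOB): inland to port — exclude.
CIF value = FOB price + freight + insurance = 356773.68 + 4454.52 + 413.06 = 361641.26
Import duty = 13299 × 0.78 = 10373.22
Buyer bears: freight 4454.52 + insurance 413.06 + brokerage 128.71 + duty 10373.22 = 15369.51
Landed cost = invoice 356773.68 + 15369.51 = 372143.19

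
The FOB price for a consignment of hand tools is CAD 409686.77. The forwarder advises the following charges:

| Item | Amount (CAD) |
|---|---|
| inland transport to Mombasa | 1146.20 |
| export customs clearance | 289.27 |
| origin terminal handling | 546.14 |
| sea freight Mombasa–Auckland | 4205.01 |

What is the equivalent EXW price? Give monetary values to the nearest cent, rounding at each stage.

Not relevant to the conversion: freight — on the buyer under both terms; not part of either seller's price.
From FOB to EXW, the seller no longer bears: inland to port, export clearance, origin terminal.
EXW price = 409686.77 − 1146.20 − 289.27 − 546.14 = 407705.16

EXW price: CAD 407705.16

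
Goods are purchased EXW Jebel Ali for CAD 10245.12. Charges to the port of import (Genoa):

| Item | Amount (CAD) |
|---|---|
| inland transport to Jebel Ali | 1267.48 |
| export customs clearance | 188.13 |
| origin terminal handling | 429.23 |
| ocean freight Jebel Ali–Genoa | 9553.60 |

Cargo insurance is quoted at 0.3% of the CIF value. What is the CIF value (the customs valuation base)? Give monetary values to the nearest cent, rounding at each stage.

CIF value: CAD 21748.81

Let C be the CIF value. C = EXW price + pre-shipment costs + freight + 0.3% × C
C − 0.3% × C = 10245.12 + 1267.48 + 188.13 + 429.23 + 9553.60
0.997 × C = 21683.56
C = 21683.56 / 0.997 = 21748.81
Insurance premium = 0.3% × 21748.81 = 65.25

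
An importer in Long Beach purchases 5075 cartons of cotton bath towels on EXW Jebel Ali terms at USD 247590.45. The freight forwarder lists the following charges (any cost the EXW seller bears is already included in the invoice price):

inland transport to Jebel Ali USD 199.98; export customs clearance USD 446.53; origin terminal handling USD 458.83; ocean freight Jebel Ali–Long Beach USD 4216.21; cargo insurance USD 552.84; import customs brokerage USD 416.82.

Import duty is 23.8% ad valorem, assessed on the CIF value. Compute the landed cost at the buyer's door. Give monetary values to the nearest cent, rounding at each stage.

EXW: the seller makes goods available at their premises; the buyer bears all onward costs.
CIF value = EXW price + inland to port + export clearance + origin terminal + freight + insurance = 247590.45 + 199.98 + 446.53 + 458.83 + 4216.21 + 552.84 = 253464.84
Import duty = 253464.84 × 23.8% = 60324.63
Buyer bears: inland to port 199.98 + export clearance 446.53 + origin terminal 458.83 + freight 4216.21 + insurance 552.84 + brokerage 416.82 + duty 60324.63 = 66615.84
Landed cost = invoice 247590.45 + 66615.84 = 314206.29

Total landed cost: USD 314206.29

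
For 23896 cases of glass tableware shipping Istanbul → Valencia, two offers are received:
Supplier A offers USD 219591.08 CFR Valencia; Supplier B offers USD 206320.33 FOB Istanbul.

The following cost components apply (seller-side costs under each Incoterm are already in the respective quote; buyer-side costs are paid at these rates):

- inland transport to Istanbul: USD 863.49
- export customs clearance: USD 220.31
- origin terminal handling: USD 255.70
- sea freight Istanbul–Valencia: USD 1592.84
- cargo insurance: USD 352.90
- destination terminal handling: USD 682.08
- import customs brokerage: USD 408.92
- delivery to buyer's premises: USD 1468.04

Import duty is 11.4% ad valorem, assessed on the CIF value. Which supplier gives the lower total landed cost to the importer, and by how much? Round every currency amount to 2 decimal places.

Supplier A (CFR):
CIF value = CFR price + insurance = 219591.08 + 352.90 = 219943.98
Import duty = 219943.98 × 11.4% = 25073.61
Buyer bears (A): 352.90 + 682.08 + 408.92 + 1468.04 = 2911.94
Landed cost (A) = invoice 219591.08 + 2911.94 + duty 25073.61 = 247576.63
Supplier B (FOB):
CIF value = FOB price + freight + insurance = 206320.33 + 1592.84 + 352.90 = 208266.07
Import duty = 208266.07 × 11.4% = 23742.33
Buyer bears (B): 1592.84 + 352.90 + 682.08 + 408.92 + 1468.04 = 4504.78
Landed cost (B) = invoice 206320.33 + 4504.78 + duty 23742.33 = 234567.44
Difference = |247576.63 − 234567.44| = 13009.19

Supplier B is cheaper by USD 13009.19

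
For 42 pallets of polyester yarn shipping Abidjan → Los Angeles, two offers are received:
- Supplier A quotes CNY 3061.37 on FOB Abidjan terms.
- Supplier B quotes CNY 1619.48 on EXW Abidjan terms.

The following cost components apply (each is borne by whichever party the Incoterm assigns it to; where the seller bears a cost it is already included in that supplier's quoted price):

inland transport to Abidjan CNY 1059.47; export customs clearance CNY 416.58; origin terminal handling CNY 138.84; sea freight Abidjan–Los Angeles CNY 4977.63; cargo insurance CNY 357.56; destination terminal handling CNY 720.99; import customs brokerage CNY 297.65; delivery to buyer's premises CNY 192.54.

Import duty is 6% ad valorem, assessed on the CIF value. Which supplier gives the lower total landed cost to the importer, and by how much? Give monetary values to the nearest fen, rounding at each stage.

Supplier A is cheaper by CNY 183.38

Supplier A (FOB):
CIF value = FOB price + freight + insurance = 3061.37 + 4977.63 + 357.56 = 8396.56
Import duty = 8396.56 × 6% = 503.79
Buyer bears (A): 4977.63 + 357.56 + 720.99 + 297.65 + 192.54 = 6546.37
Landed cost (A) = invoice 3061.37 + 6546.37 + duty 503.79 = 10111.53
Supplier B (EXW):
CIF value = EXW price + inland to port + export clearance + origin terminal + freight + insurance = 1619.48 + 1059.47 + 416.58 + 138.84 + 4977.63 + 357.56 = 8569.56
Import duty = 8569.56 × 6% = 514.17
Buyer bears (B): 1059.47 + 416.58 + 138.84 + 4977.63 + 357.56 + 720.99 + 297.65 + 192.54 = 8161.26
Landed cost (B) = invoice 1619.48 + 8161.26 + duty 514.17 = 10294.91
Difference = |10111.53 − 10294.91| = 183.38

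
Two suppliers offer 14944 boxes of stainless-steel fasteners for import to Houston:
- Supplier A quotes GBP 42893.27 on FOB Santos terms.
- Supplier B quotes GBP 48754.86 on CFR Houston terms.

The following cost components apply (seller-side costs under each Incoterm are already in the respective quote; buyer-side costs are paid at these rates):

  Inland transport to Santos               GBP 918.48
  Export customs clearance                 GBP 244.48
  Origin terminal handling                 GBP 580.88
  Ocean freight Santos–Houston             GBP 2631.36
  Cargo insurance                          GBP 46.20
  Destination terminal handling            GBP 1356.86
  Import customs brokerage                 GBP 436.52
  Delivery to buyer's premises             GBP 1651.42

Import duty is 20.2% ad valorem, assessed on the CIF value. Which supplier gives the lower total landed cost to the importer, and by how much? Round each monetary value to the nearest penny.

Supplier A is cheaper by GBP 3882.73

Supplier A (FOB):
CIF value = FOB price + freight + insurance = 42893.27 + 2631.36 + 46.20 = 45570.83
Import duty = 45570.83 × 20.2% = 9205.31
Buyer bears (A): 2631.36 + 46.20 + 1356.86 + 436.52 + 1651.42 = 6122.36
Landed cost (A) = invoice 42893.27 + 6122.36 + duty 9205.31 = 58220.94
Supplier B (CFR):
CIF value = CFR price + insurance = 48754.86 + 46.20 = 48801.06
Import duty = 48801.06 × 20.2% = 9857.81
Buyer bears (B): 46.20 + 1356.86 + 436.52 + 1651.42 = 3491.00
Landed cost (B) = invoice 48754.86 + 3491.00 + duty 9857.81 = 62103.67
Difference = |58220.94 − 62103.67| = 3882.73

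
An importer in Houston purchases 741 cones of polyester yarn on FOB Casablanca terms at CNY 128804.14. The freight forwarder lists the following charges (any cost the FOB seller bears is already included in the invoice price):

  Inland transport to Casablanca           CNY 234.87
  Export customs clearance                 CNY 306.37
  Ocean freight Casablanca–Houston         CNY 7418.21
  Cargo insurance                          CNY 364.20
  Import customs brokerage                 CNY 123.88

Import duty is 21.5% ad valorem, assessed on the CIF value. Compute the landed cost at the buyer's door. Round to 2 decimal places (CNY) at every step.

FOB: the seller bears costs until goods are on board at the origin port; the buyer bears freight, insurance and all costs thereafter.
Already in the invoice (seller's account under FOB): inland to port, export clearance — exclude.
CIF value = FOB price + freight + insurance = 128804.14 + 7418.21 + 364.20 = 136586.55
Import duty = 136586.55 × 21.5% = 29366.11
Buyer bears: freight 7418.21 + insurance 364.20 + brokerage 123.88 + duty 29366.11 = 37272.40
Landed cost = invoice 128804.14 + 37272.40 = 166076.54

Total landed cost: CNY 166076.54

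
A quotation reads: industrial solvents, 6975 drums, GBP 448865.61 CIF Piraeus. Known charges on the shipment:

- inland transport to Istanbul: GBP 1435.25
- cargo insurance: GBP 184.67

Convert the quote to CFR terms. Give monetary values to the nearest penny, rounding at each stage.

CFR price: GBP 448680.94

Not relevant to the conversion: inland to port — on the seller under both CIF and CFR; already in the CIF price and stays in the CFR price.
From CIF to CFR, the seller no longer bears: insurance.
CFR price = 448865.61 − 184.67 = 448680.94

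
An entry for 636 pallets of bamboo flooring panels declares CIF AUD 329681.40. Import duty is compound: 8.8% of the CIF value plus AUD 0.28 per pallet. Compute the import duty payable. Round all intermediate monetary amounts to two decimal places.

Ad valorem component: 329681.40 × 8.8% = 29011.96
Specific component: 636 × 0.28 = 178.08
Import duty = 29011.96 + 178.08 = 29190.04

Import duty: AUD 29190.04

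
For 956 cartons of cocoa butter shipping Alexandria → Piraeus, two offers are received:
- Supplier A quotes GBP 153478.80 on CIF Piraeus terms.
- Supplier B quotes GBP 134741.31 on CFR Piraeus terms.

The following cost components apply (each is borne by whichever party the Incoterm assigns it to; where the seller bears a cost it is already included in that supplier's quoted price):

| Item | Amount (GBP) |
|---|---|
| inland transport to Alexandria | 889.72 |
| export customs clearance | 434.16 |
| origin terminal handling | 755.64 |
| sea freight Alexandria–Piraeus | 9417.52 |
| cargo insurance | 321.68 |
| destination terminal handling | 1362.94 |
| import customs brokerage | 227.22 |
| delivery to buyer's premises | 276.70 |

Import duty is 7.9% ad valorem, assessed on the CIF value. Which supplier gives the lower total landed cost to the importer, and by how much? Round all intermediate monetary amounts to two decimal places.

Supplier B is cheaper by GBP 19870.66

Supplier A (CIF):
The CIF price already equals the CIF value: 153478.80
Import duty = 153478.80 × 7.9% = 12124.83
Buyer bears (A): 1362.94 + 227.22 + 276.70 = 1866.86
Landed cost (A) = invoice 153478.80 + 1866.86 + duty 12124.83 = 167470.49
Supplier B (CFR):
CIF value = CFR price + insurance = 134741.31 + 321.68 = 135062.99
Import duty = 135062.99 × 7.9% = 10669.98
Buyer bears (B): 321.68 + 1362.94 + 227.22 + 276.70 = 2188.54
Landed cost (B) = invoice 134741.31 + 2188.54 + duty 10669.98 = 147599.83
Difference = |167470.49 − 147599.83| = 19870.66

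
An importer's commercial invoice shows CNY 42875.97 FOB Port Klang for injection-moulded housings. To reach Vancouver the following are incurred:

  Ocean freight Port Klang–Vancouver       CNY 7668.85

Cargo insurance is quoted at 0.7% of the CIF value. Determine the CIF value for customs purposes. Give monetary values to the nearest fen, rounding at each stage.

CIF value: CNY 50901.13

Let C be the CIF value. C = FOB price + freight + 0.7% × C
C − 0.7% × C = 42875.97 + 7668.85
0.993 × C = 50544.82
C = 50544.82 / 0.993 = 50901.13
Insurance premium = 0.7% × 50901.13 = 356.31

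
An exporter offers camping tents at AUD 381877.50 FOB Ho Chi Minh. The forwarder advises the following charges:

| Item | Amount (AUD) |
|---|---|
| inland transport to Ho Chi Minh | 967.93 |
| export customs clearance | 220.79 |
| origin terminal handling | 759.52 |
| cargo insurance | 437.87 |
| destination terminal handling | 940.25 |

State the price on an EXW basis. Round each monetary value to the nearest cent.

Not relevant to the conversion: destination terminal, insurance — on the buyer under both terms; not part of either seller's price.
From FOB to EXW, the seller no longer bears: inland to port, export clearance, origin terminal.
EXW price = 381877.50 − 967.93 − 220.79 − 759.52 = 379929.26

EXW price: AUD 379929.26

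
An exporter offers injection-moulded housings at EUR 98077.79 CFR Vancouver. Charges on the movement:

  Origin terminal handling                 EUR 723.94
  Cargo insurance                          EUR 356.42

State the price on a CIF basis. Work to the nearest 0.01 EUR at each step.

CIF price: EUR 98434.21

Not relevant to the conversion: origin terminal — on the seller under both CFR and CIF; already in the CFR price and stays in the CIF price.
From CFR to CIF, the seller additionally bears: insurance.
CIF price = 98077.79 + 356.42 = 98434.21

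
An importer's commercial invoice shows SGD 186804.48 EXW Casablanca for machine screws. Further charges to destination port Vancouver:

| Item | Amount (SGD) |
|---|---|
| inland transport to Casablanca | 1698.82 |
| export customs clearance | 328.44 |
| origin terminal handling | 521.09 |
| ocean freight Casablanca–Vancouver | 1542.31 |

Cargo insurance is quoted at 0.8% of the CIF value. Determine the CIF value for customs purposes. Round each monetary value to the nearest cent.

Let C be the CIF value. C = EXW price + pre-shipment costs + freight + 0.8% × C
C − 0.8% × C = 186804.48 + 1698.82 + 328.44 + 521.09 + 1542.31
0.992 × C = 190895.14
C = 190895.14 / 0.992 = 192434.62
Insurance premium = 0.8% × 192434.62 = 1539.48

CIF value: SGD 192434.62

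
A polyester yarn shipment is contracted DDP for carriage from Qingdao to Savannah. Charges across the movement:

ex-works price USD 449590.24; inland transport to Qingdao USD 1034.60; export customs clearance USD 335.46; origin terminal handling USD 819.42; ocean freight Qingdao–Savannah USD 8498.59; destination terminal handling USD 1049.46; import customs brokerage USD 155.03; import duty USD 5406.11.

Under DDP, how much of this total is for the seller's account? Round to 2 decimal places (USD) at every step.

DDP: the seller bears all costs including import duty.
Seller's account: goods 449590.24 + inland to port 1034.60 + export clearance 335.46 + origin terminal 819.42 + freight 8498.59 + destination terminal 1049.46 + brokerage 155.03 + duty 5406.11 = 466888.91
Buyer's account: 0.00

Seller's account: USD 466888.91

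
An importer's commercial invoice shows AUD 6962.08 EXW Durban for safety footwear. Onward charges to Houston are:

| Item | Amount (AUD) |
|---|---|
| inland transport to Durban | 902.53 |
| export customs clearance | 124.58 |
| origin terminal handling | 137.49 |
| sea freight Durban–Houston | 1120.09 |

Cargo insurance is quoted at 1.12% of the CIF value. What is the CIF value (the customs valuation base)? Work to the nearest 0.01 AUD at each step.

Let C be the CIF value. C = EXW price + pre-shipment costs + freight + 1.12% × C
C − 1.12% × C = 6962.08 + 902.53 + 124.58 + 137.49 + 1120.09
0.9888 × C = 9246.77
C = 9246.77 / 0.9888 = 9351.51
Insurance premium = 1.12% × 9351.51 = 104.74

CIF value: AUD 9351.51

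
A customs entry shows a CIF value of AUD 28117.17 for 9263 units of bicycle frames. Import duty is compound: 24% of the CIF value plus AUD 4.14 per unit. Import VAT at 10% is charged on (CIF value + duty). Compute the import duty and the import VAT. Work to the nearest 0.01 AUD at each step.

Ad valorem component: 28117.17 × 24% = 6748.12
Specific component: 9263 × 4.14 = 38348.82
Import duty = 6748.12 + 38348.82 = 45096.94
VAT base = CIF + duty = 28117.17 + 45096.94 = 73214.11
Import VAT = 73214.11 × 10% = 7321.41

Import duty: AUD 45096.94; import VAT: AUD 7321.41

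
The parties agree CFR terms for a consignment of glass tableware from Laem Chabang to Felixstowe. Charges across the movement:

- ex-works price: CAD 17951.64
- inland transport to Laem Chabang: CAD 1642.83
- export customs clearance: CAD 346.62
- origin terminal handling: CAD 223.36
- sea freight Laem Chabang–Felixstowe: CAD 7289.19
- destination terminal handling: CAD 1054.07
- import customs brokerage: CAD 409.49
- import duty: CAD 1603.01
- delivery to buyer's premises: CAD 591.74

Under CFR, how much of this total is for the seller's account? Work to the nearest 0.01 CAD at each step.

Seller's account: CAD 27453.64

CFR: the seller pays costs through ocean freight to the destination port, but not insurance.
Seller's account: goods 17951.64 + inland to port 1642.83 + export clearance 346.62 + origin terminal 223.36 + freight 7289.19 = 27453.64
Buyer's account: destination terminal 1054.07 + brokerage 409.49 + duty 1603.01 + delivery 591.74 = 3658.31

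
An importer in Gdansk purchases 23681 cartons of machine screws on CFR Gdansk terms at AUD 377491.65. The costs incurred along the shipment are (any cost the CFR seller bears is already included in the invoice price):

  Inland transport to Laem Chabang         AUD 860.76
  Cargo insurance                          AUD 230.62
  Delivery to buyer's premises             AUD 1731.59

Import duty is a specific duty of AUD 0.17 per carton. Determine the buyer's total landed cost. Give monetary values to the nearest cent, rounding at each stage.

Total landed cost: AUD 383479.63

CFR: the seller pays costs through ocean freight to the destination port, but not insurance.
Already in the invoice (seller's account under CFR): inland to port — exclude.
CIF value = CFR price + insurance = 377491.65 + 230.62 = 377722.27
Import duty = 23681 × 0.17 = 4025.77
Buyer bears: insurance 230.62 + delivery 1731.59 + duty 4025.77 = 5987.98
Landed cost = invoice 377491.65 + 5987.98 = 383479.63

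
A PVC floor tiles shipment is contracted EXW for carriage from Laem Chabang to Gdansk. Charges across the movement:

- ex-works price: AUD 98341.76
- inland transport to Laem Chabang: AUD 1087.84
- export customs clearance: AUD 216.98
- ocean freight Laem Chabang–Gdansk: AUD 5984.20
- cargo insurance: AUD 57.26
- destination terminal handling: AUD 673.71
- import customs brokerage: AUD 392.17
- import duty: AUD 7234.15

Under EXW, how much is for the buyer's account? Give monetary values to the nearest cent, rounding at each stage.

Buyer's account: AUD 15646.31

EXW: the seller makes goods available at their premises; the buyer bears all onward costs.
Seller's account: goods 98341.76 = 98341.76
Buyer's account: inland to port 1087.84 + export clearance 216.98 + freight 5984.20 + insurance 57.26 + destination terminal 673.71 + brokerage 392.17 + duty 7234.15 = 15646.31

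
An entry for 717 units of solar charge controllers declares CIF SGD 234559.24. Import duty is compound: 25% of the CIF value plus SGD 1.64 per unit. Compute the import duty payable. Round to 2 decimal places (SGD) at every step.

Ad valorem component: 234559.24 × 25% = 58639.81
Specific component: 717 × 1.64 = 1175.88
Import duty = 58639.81 + 1175.88 = 59815.69

Import duty: SGD 59815.69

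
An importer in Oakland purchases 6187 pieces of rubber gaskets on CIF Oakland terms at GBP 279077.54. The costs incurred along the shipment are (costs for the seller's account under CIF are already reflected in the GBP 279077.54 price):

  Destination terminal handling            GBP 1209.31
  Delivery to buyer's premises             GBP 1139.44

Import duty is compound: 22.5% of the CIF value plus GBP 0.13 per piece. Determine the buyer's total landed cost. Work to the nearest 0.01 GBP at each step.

Total landed cost: GBP 345023.05

CIF: the seller pays costs through ocean freight and marine insurance to the destination port.
The CIF price already equals the CIF value: 279077.54
Ad valorem component: 279077.54 × 22.5% = 62792.45
Specific component: 6187 × 0.13 = 804.31
Import duty = 62792.45 + 804.31 = 63596.76
Buyer bears: destination terminal 1209.31 + delivery 1139.44 + duty 63596.76 = 65945.51
Landed cost = invoice 279077.54 + 65945.51 = 345023.05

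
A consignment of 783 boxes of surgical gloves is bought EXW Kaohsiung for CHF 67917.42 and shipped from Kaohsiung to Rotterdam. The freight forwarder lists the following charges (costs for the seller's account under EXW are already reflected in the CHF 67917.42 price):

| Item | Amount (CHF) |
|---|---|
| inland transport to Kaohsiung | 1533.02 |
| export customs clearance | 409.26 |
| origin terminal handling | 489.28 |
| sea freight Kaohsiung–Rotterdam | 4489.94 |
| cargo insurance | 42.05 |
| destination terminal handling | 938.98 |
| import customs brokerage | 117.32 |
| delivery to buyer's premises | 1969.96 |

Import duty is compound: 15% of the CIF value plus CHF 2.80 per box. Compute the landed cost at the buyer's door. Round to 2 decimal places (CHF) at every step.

Total landed cost: CHF 91331.78

EXW: the seller makes goods available at their premises; the buyer bears all onward costs.
CIF value = EXW price + inland to port + export clearance + origin terminal + freight + insurance = 67917.42 + 1533.02 + 409.26 + 489.28 + 4489.94 + 42.05 = 74880.97
Ad valorem component: 74880.97 × 15% = 11232.15
Specific component: 783 × 2.80 = 2192.40
Import duty = 11232.15 + 2192.40 = 13424.55
Buyer bears: inland to port 1533.02 + export clearance 409.26 + origin terminal 489.28 + freight 4489.94 + insurance 42.05 + destination terminal 938.98 + brokerage 117.32 + delivery 1969.96 + duty 13424.55 = 23414.36
Landed cost = invoice 67917.42 + 23414.36 = 91331.78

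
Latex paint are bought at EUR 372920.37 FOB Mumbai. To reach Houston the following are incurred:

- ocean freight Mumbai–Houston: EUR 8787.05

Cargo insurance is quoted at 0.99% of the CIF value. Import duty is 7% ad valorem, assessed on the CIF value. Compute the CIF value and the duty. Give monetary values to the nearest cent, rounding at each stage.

Let C be the CIF value. C = FOB price + freight + 0.99% × C
C − 0.99% × C = 372920.37 + 8787.05
0.9901 × C = 381707.42
C = 381707.42 / 0.9901 = 385524.11
Insurance premium = 0.99% × 385524.11 = 3816.69
Import duty = 385524.11 × 7% = 26986.69

CIF value: EUR 385524.11; import duty: EUR 26986.69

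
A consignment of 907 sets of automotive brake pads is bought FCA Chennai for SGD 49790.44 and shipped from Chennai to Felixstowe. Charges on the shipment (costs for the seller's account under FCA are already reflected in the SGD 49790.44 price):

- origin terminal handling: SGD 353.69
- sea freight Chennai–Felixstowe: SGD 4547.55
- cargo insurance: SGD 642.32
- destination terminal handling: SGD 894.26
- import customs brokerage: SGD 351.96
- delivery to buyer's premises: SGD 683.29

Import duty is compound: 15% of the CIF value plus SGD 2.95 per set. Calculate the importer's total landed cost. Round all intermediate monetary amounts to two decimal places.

FCA: the seller delivers export-cleared goods to the carrier; the buyer bears costs from that point.
CIF value = FCA price + origin terminal + freight + insurance = 49790.44 + 353.69 + 4547.55 + 642.32 = 55334.00
Ad valorem component: 55334.00 × 15% = 8300.10
Specific component: 907 × 2.95 = 2675.65
Import duty = 8300.10 + 2675.65 = 10975.75
Buyer bears: origin terminal 353.69 + freight 4547.55 + insurance 642.32 + destination terminal 894.26 + brokerage 351.96 + delivery 683.29 + duty 10975.75 = 18448.82
Landed cost = invoice 49790.44 + 18448.82 = 68239.26

Total landed cost: SGD 68239.26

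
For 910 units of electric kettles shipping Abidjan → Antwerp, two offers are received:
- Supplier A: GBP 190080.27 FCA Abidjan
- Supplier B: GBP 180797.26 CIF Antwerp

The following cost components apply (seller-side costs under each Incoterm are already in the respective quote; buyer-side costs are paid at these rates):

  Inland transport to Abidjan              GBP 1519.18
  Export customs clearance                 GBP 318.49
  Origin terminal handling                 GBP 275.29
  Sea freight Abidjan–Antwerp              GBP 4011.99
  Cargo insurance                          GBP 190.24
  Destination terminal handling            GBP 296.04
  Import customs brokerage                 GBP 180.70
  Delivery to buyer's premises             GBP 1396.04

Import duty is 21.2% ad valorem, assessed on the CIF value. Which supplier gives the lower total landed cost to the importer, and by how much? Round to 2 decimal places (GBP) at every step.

Supplier A (FCA):
CIF value = FCA price + origin terminal + freight + insurance = 190080.27 + 275.29 + 4011.99 + 190.24 = 194557.79
Import duty = 194557.79 × 21.2% = 41246.25
Buyer bears (A): 275.29 + 4011.99 + 190.24 + 296.04 + 180.70 + 1396.04 = 6350.30
Landed cost (A) = invoice 190080.27 + 6350.30 + duty 41246.25 = 237676.82
Supplier B (CIF):
The CIF price already equals the CIF value: 180797.26
Import duty = 180797.26 × 21.2% = 38329.02
Buyer bears (B): 296.04 + 180.70 + 1396.04 = 1872.78
Landed cost (B) = invoice 180797.26 + 1872.78 + duty 38329.02 = 220999.06
Difference = |237676.82 − 220999.06| = 16677.76

Supplier B is cheaper by GBP 16677.76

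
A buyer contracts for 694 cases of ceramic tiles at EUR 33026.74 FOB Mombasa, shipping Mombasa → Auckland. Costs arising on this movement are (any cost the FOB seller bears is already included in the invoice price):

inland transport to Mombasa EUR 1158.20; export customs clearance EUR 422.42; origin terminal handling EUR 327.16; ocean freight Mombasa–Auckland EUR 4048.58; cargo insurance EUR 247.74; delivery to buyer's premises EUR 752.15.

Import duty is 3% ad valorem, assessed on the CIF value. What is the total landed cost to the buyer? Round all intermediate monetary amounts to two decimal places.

FOB: the seller bears costs until goods are on board at the origin port; the buyer bears freight, insurance and all costs thereafter.
Already in the invoice (seller's account under FOB): inland to port, export clearance, origin terminal — exclude.
CIF value = FOB price + freight + insurance = 33026.74 + 4048.58 + 247.74 = 37323.06
Import duty = 37323.06 × 3% = 1119.69
Buyer bears: freight 4048.58 + insurance 247.74 + delivery 752.15 + duty 1119.69 = 6168.16
Landed cost = invoice 33026.74 + 6168.16 = 39194.90

Total landed cost: EUR 39194.90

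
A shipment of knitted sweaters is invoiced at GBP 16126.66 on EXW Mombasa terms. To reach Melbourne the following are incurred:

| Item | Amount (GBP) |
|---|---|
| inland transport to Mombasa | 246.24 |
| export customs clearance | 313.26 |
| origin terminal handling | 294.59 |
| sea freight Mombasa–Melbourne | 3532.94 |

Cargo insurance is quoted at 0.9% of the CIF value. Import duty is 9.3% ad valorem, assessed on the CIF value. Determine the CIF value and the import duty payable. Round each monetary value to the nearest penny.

CIF value: GBP 20699.99; import duty: GBP 1925.10

Let C be the CIF value. C = EXW price + pre-shipment costs + freight + 0.9% × C
C − 0.9% × C = 16126.66 + 246.24 + 313.26 + 294.59 + 3532.94
0.991 × C = 20513.69
C = 20513.69 / 0.991 = 20699.99
Insurance premium = 0.9% × 20699.99 = 186.30
Import duty = 20699.99 × 9.3% = 1925.10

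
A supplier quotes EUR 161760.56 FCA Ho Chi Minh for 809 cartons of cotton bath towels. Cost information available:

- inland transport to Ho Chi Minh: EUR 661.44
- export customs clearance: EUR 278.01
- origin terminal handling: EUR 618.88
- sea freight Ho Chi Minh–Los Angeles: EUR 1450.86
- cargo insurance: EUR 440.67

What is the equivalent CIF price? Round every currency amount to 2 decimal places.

CIF price: EUR 164270.97

Not relevant to the conversion: export clearance, inland to port — on the seller under both FCA and CIF; already in the FCA price and stays in the CIF price.
From FCA to CIF, the seller additionally bears: origin terminal, freight, insurance.
CIF price = 161760.56 + 618.88 + 1450.86 + 440.67 = 164270.97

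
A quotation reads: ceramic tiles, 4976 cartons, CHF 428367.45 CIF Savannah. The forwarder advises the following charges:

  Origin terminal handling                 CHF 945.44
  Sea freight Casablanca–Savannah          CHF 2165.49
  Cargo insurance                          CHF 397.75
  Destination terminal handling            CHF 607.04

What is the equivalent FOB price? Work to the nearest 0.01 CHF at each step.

Not relevant to the conversion: origin terminal — on the seller under both CIF and FOB; already in the CIF price and stays in the FOB price. destination terminal — on the buyer under both terms; not part of either seller's price.
From CIF to FOB, the seller no longer bears: freight, insurance.
FOB price = 428367.45 − 2165.49 − 397.75 = 425804.21

FOB price: CHF 425804.21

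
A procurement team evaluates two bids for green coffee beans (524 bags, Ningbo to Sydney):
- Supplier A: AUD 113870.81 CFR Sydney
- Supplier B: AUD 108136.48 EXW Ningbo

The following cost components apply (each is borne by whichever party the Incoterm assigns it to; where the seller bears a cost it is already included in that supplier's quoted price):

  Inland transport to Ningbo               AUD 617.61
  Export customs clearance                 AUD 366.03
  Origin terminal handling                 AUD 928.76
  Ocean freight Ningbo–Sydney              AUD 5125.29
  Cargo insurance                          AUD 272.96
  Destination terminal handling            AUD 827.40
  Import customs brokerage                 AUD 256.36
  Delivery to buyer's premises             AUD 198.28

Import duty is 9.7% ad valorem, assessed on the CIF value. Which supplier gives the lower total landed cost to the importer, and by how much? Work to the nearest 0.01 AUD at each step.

Supplier A (CFR):
CIF value = CFR price + insurance = 113870.81 + 272.96 = 114143.77
Import duty = 114143.77 × 9.7% = 11071.95
Buyer bears (A): 272.96 + 827.40 + 256.36 + 198.28 = 1555.00
Landed cost (A) = invoice 113870.81 + 1555.00 + duty 11071.95 = 126497.76
Supplier B (EXW):
CIF value = EXW price + inland to port + export clearance + origin terminal + freight + insurance = 108136.48 + 617.61 + 366.03 + 928.76 + 5125.29 + 272.96 = 115447.13
Import duty = 115447.13 × 9.7% = 11198.37
Buyer bears (B): 617.61 + 366.03 + 928.76 + 5125.29 + 272.96 + 827.40 + 256.36 + 198.28 = 8592.69
Landed cost (B) = invoice 108136.48 + 8592.69 + duty 11198.37 = 127927.54
Difference = |126497.76 − 127927.54| = 1429.78

Supplier A is cheaper by AUD 1429.78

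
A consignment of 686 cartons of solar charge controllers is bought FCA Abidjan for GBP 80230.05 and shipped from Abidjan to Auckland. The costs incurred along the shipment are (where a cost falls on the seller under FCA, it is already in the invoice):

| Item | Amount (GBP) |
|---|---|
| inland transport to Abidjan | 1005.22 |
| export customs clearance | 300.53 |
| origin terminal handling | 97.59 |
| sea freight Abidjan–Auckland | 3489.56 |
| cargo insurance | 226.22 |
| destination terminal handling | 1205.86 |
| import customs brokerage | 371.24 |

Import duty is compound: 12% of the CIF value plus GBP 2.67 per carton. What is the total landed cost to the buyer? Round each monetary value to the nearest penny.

FCA: the seller delivers export-cleared goods to the carrier; the buyer bears costs from that point.
Already in the invoice (seller's account under FCA): inland to port, export clearance — exclude.
CIF value = FCA price + origin terminal + freight + insurance = 80230.05 + 97.59 + 3489.56 + 226.22 = 84043.42
Ad valorem component: 84043.42 × 12% = 10085.21
Specific component: 686 × 2.67 = 1831.62
Import duty = 10085.21 + 1831.62 = 11916.83
Buyer bears: origin terminal 97.59 + freight 3489.56 + insurance 226.22 + destination terminal 1205.86 + brokerage 371.24 + duty 11916.83 = 17307.30
Landed cost = invoice 80230.05 + 17307.30 = 97537.35

Total landed cost: GBP 97537.35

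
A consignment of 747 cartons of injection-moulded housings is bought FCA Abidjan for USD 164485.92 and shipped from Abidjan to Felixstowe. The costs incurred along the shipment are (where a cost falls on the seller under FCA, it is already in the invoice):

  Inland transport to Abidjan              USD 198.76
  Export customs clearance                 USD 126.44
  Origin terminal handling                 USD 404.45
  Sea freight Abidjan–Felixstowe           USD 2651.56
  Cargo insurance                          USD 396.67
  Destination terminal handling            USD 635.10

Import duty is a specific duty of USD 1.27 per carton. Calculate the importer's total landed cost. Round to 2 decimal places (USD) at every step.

FCA: the seller delivers export-cleared goods to the carrier; the buyer bears costs from that point.
Already in the invoice (seller's account under FCA): inland to port, export clearance — exclude.
CIF value = FCA price + origin terminal + freight + insurance = 164485.92 + 404.45 + 2651.56 + 396.67 = 167938.60
Import duty = 747 × 1.27 = 948.69
Buyer bears: origin terminal 404.45 + freight 2651.56 + insurance 396.67 + destination terminal 635.10 + duty 948.69 = 5036.47
Landed cost = invoice 164485.92 + 5036.47 = 169522.39

Total landed cost: USD 169522.39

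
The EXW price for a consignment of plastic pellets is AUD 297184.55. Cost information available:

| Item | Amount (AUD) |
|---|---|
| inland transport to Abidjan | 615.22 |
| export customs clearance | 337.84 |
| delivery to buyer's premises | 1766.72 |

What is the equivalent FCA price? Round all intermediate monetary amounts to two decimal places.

Not relevant to the conversion: delivery — on the buyer under both terms; not part of either seller's price.
From EXW to FCA, the seller additionally bears: inland to port, export clearance.
FCA price = 297184.55 + 615.22 + 337.84 = 298137.61

FCA price: AUD 298137.61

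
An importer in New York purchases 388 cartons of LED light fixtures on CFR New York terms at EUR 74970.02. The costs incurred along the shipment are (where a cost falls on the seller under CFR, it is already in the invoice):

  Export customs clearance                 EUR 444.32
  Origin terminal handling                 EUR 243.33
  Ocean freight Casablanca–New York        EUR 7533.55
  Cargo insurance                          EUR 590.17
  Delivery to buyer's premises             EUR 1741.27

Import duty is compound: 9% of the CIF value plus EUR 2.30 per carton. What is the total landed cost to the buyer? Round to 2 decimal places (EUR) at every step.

Total landed cost: EUR 84994.28

CFR: the seller pays costs through ocean freight to the destination port, but not insurance.
Already in the invoice (seller's account under CFR): export clearance, origin terminal, freight — exclude.
CIF value = CFR price + insurance = 74970.02 + 590.17 = 75560.19
Ad valorem component: 75560.19 × 9% = 6800.42
Specific component: 388 × 2.30 = 892.40
Import duty = 6800.42 + 892.40 = 7692.82
Buyer bears: insurance 590.17 + delivery 1741.27 + duty 7692.82 = 10024.26
Landed cost = invoice 74970.02 + 10024.26 = 84994.28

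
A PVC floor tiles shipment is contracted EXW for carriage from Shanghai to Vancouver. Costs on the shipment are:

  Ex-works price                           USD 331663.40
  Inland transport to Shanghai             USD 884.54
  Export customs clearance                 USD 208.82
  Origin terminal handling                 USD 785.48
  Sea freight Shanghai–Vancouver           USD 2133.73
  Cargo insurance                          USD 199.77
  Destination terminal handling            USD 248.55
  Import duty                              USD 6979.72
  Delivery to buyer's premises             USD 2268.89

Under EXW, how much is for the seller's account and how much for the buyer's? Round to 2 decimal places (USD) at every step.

EXW: the seller makes goods available at their premises; the buyer bears all onward costs.
Seller's account: goods 331663.40 = 331663.40
Buyer's account: inland to port 884.54 + export clearance 208.82 + origin terminal 785.48 + freight 2133.73 + insurance 199.77 + destination terminal 248.55 + duty 6979.72 + delivery 2268.89 = 13709.50

Seller: USD 331663.40; buyer: USD 13709.50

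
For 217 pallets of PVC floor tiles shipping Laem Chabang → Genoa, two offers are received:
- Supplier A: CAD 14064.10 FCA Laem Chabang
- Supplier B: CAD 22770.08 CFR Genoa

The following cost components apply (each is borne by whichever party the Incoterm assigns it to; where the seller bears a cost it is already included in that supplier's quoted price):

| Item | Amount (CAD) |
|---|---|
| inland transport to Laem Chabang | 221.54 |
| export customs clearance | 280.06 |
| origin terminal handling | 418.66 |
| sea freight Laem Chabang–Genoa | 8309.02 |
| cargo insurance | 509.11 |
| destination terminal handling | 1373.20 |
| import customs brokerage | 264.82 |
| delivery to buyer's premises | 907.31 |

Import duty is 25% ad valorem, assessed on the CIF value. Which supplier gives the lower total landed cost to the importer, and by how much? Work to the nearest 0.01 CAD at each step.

Supplier B is cheaper by CAD 27.12

Supplier A (FCA):
CIF value = FCA price + origin terminal + freight + insurance = 14064.10 + 418.66 + 8309.02 + 509.11 = 23300.89
Import duty = 23300.89 × 25% = 5825.22
Buyer bears (A): 418.66 + 8309.02 + 509.11 + 1373.20 + 264.82 + 907.31 = 11782.12
Landed cost (A) = invoice 14064.10 + 11782.12 + duty 5825.22 = 31671.44
Supplier B (CFR):
CIF value = CFR price + insurance = 22770.08 + 509.11 = 23279.19
Import duty = 23279.19 × 25% = 5819.80
Buyer bears (B): 509.11 + 1373.20 + 264.82 + 907.31 = 3054.44
Landed cost (B) = invoice 22770.08 + 3054.44 + duty 5819.80 = 31644.32
Difference = |31671.44 − 31644.32| = 27.12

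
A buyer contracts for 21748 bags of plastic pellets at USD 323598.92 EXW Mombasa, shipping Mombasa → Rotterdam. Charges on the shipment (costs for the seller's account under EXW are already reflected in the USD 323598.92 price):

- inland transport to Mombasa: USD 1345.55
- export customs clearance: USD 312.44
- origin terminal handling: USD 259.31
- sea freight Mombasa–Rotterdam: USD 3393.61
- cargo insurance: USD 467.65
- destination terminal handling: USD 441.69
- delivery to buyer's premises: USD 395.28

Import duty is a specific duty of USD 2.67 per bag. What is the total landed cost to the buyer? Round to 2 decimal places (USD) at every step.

EXW: the seller makes goods available at their premises; the buyer bears all onward costs.
CIF value = EXW price + inland to port + export clearance + origin terminal + freight + insurance = 323598.92 + 1345.55 + 312.44 + 259.31 + 3393.61 + 467.65 = 329377.48
Import duty = 21748 × 2.67 = 58067.16
Buyer bears: inland to port 1345.55 + export clearance 312.44 + origin terminal 259.31 + freight 3393.61 + insurance 467.65 + destination terminal 441.69 + delivery 395.28 + duty 58067.16 = 64682.69
Landed cost = invoice 323598.92 + 64682.69 = 388281.61

Total landed cost: USD 388281.61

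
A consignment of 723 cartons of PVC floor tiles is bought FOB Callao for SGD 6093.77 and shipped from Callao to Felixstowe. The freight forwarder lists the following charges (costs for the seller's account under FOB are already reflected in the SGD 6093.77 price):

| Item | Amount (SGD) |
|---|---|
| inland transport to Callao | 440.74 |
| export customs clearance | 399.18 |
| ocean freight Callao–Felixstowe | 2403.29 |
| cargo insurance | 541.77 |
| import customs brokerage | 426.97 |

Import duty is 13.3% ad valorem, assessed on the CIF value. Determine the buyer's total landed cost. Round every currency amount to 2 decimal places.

FOB: the seller bears costs until goods are on board at the origin port; the buyer bears freight, insurance and all costs thereafter.
Already in the invoice (seller's account under FOB): inland to port, export clearance — exclude.
CIF value = FOB price + freight + insurance = 6093.77 + 2403.29 + 541.77 = 9038.83
Import duty = 9038.83 × 13.3% = 1202.16
Buyer bears: freight 2403.29 + insurance 541.77 + brokerage 426.97 + duty 1202.16 = 4574.19
Landed cost = invoice 6093.77 + 4574.19 = 10667.96

Total landed cost: SGD 10667.96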